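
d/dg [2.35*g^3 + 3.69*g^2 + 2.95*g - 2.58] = 7.05*g^2 + 7.38*g + 2.95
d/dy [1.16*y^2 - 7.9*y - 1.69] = 2.32*y - 7.9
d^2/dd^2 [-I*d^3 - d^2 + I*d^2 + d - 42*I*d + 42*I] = -6*I*d - 2 + 2*I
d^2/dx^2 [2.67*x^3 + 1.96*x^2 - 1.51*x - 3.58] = 16.02*x + 3.92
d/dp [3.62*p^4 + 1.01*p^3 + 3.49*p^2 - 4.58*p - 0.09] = 14.48*p^3 + 3.03*p^2 + 6.98*p - 4.58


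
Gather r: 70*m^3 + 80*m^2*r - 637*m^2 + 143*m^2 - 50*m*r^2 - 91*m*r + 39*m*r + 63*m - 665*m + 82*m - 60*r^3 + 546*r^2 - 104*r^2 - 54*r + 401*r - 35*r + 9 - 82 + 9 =70*m^3 - 494*m^2 - 520*m - 60*r^3 + r^2*(442 - 50*m) + r*(80*m^2 - 52*m + 312) - 64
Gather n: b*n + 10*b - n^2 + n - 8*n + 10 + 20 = 10*b - n^2 + n*(b - 7) + 30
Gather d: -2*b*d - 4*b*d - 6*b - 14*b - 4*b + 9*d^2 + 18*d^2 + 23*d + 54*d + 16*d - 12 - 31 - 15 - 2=-24*b + 27*d^2 + d*(93 - 6*b) - 60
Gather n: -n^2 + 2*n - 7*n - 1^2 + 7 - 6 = -n^2 - 5*n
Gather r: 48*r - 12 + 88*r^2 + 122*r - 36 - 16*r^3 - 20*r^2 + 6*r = -16*r^3 + 68*r^2 + 176*r - 48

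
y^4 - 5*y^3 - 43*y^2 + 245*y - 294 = (y - 7)*(y - 3)*(y - 2)*(y + 7)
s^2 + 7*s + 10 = (s + 2)*(s + 5)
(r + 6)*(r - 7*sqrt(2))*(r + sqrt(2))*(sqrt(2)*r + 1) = sqrt(2)*r^4 - 11*r^3 + 6*sqrt(2)*r^3 - 66*r^2 - 20*sqrt(2)*r^2 - 120*sqrt(2)*r - 14*r - 84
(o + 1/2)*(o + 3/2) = o^2 + 2*o + 3/4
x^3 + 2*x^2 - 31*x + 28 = (x - 4)*(x - 1)*(x + 7)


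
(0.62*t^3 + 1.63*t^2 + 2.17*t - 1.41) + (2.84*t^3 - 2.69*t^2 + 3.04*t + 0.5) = 3.46*t^3 - 1.06*t^2 + 5.21*t - 0.91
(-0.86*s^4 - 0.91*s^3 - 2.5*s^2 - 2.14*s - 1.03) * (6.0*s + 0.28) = -5.16*s^5 - 5.7008*s^4 - 15.2548*s^3 - 13.54*s^2 - 6.7792*s - 0.2884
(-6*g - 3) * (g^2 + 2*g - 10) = -6*g^3 - 15*g^2 + 54*g + 30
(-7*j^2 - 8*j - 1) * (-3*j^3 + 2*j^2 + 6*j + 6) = 21*j^5 + 10*j^4 - 55*j^3 - 92*j^2 - 54*j - 6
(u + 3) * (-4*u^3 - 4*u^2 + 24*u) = -4*u^4 - 16*u^3 + 12*u^2 + 72*u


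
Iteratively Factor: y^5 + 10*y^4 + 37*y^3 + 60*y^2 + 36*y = (y + 2)*(y^4 + 8*y^3 + 21*y^2 + 18*y) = (y + 2)*(y + 3)*(y^3 + 5*y^2 + 6*y) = y*(y + 2)*(y + 3)*(y^2 + 5*y + 6) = y*(y + 2)*(y + 3)^2*(y + 2)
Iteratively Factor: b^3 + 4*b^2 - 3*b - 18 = (b + 3)*(b^2 + b - 6) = (b - 2)*(b + 3)*(b + 3)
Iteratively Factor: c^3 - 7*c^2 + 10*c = (c - 5)*(c^2 - 2*c) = (c - 5)*(c - 2)*(c)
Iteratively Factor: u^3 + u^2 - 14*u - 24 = (u - 4)*(u^2 + 5*u + 6) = (u - 4)*(u + 3)*(u + 2)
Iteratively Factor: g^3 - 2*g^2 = (g)*(g^2 - 2*g) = g*(g - 2)*(g)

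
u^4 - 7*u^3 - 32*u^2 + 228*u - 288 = (u - 8)*(u - 3)*(u - 2)*(u + 6)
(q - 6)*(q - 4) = q^2 - 10*q + 24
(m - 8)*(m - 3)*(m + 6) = m^3 - 5*m^2 - 42*m + 144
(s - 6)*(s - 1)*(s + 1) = s^3 - 6*s^2 - s + 6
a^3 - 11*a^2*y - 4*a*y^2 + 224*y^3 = (a - 8*y)*(a - 7*y)*(a + 4*y)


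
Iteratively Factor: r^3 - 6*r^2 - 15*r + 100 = (r - 5)*(r^2 - r - 20) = (r - 5)*(r + 4)*(r - 5)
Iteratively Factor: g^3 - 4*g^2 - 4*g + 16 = (g - 4)*(g^2 - 4) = (g - 4)*(g + 2)*(g - 2)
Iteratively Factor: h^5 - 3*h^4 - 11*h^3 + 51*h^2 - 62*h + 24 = (h - 1)*(h^4 - 2*h^3 - 13*h^2 + 38*h - 24) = (h - 1)^2*(h^3 - h^2 - 14*h + 24) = (h - 2)*(h - 1)^2*(h^2 + h - 12) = (h - 2)*(h - 1)^2*(h + 4)*(h - 3)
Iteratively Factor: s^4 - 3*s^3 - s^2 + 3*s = (s - 3)*(s^3 - s) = (s - 3)*(s + 1)*(s^2 - s) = (s - 3)*(s - 1)*(s + 1)*(s)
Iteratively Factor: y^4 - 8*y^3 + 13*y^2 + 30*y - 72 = (y - 3)*(y^3 - 5*y^2 - 2*y + 24) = (y - 3)^2*(y^2 - 2*y - 8) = (y - 4)*(y - 3)^2*(y + 2)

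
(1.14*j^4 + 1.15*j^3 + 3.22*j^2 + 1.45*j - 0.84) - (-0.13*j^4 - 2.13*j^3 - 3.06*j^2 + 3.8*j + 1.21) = 1.27*j^4 + 3.28*j^3 + 6.28*j^2 - 2.35*j - 2.05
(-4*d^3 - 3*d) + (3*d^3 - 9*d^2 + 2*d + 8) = -d^3 - 9*d^2 - d + 8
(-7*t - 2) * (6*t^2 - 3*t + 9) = -42*t^3 + 9*t^2 - 57*t - 18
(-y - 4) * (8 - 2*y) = 2*y^2 - 32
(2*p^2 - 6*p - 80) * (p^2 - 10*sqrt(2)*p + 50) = 2*p^4 - 20*sqrt(2)*p^3 - 6*p^3 + 20*p^2 + 60*sqrt(2)*p^2 - 300*p + 800*sqrt(2)*p - 4000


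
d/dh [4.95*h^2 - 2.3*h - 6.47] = 9.9*h - 2.3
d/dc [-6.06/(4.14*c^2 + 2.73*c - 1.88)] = (50.1768*c + 16.5438)/(4.14*c^2 + 2.73*c - 1.88)^2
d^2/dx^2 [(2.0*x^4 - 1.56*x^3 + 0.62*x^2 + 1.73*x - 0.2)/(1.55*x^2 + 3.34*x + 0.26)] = (9.61000000000001*x^6 + 62.124*x^5 + 138.7032*x^4 - 3.86614200000001*x^3 - 10.887984*x^2 - 11.028276*x - 7.22188)/(3.723875*x^6 + 24.07305*x^5 + 53.74749*x^4 + 45.335824*x^3 + 9.015708*x^2 + 0.677352*x + 0.017576)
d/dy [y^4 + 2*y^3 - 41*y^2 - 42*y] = 4*y^3 + 6*y^2 - 82*y - 42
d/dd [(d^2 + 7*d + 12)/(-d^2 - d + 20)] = 2*(3*d^2 + 32*d + 76)/(d^4 + 2*d^3 - 39*d^2 - 40*d + 400)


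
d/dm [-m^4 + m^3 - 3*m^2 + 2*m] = -4*m^3 + 3*m^2 - 6*m + 2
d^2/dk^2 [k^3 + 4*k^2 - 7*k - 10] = 6*k + 8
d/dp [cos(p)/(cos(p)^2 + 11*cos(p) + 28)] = (cos(p)^2 - 28)*sin(p)/((cos(p) + 4)^2*(cos(p) + 7)^2)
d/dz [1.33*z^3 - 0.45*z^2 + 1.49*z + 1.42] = 3.99*z^2 - 0.9*z + 1.49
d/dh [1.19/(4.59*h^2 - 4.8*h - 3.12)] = (5.712 - 10.9242*h)/(-4.59*h^2 + 4.8*h + 3.12)^2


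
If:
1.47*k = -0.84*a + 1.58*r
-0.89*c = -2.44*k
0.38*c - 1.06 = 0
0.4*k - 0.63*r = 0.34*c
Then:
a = -3.40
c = 2.79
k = 1.02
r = -0.86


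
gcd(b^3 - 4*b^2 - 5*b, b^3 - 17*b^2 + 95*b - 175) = b - 5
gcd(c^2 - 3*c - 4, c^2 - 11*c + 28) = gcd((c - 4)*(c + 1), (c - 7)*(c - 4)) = c - 4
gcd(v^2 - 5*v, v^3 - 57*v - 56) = 1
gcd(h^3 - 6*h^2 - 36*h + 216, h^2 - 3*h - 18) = h - 6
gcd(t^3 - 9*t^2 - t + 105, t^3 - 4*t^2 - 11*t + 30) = t^2 - 2*t - 15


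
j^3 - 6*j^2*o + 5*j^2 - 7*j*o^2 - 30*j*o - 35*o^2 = (j + 5)*(j - 7*o)*(j + o)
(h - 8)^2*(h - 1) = h^3 - 17*h^2 + 80*h - 64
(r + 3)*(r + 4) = r^2 + 7*r + 12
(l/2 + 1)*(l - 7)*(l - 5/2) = l^3/2 - 15*l^2/4 - 3*l/4 + 35/2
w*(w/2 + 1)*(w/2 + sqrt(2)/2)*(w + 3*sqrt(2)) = w^4/4 + w^3/2 + sqrt(2)*w^3 + 3*w^2/2 + 2*sqrt(2)*w^2 + 3*w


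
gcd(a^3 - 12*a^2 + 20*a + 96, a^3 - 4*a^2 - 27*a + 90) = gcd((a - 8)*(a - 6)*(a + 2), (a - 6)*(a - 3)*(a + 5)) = a - 6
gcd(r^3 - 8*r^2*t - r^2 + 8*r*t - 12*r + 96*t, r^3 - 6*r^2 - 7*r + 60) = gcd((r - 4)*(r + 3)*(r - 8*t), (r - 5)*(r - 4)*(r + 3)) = r^2 - r - 12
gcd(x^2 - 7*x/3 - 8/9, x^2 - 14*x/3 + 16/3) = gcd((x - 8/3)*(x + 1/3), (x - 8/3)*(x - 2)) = x - 8/3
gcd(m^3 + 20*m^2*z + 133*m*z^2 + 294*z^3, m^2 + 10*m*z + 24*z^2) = m + 6*z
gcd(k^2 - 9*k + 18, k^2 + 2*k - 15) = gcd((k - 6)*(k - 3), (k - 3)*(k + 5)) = k - 3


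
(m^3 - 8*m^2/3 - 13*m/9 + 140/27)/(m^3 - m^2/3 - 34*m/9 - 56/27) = (3*m - 5)/(3*m + 2)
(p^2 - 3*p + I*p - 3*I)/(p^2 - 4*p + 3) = (p + I)/(p - 1)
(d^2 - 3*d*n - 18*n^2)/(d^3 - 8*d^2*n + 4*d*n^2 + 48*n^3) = (d + 3*n)/(d^2 - 2*d*n - 8*n^2)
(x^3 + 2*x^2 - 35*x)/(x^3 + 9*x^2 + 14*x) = (x - 5)/(x + 2)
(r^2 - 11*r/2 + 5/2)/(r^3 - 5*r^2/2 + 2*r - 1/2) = (r - 5)/(r^2 - 2*r + 1)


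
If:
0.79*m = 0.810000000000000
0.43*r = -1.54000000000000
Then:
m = 1.03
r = -3.58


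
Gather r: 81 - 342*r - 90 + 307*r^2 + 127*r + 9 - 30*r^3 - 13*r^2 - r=-30*r^3 + 294*r^2 - 216*r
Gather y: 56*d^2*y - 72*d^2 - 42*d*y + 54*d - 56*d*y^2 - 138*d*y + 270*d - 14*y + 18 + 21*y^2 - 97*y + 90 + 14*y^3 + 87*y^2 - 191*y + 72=-72*d^2 + 324*d + 14*y^3 + y^2*(108 - 56*d) + y*(56*d^2 - 180*d - 302) + 180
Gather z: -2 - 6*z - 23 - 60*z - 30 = -66*z - 55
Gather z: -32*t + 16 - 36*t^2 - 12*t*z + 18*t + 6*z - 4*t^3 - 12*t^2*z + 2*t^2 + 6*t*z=-4*t^3 - 34*t^2 - 14*t + z*(-12*t^2 - 6*t + 6) + 16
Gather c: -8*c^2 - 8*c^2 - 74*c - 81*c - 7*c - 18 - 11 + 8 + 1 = -16*c^2 - 162*c - 20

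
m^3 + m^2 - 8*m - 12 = (m - 3)*(m + 2)^2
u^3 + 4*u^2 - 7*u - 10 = (u - 2)*(u + 1)*(u + 5)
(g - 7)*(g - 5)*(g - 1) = g^3 - 13*g^2 + 47*g - 35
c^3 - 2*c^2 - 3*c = c*(c - 3)*(c + 1)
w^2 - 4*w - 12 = (w - 6)*(w + 2)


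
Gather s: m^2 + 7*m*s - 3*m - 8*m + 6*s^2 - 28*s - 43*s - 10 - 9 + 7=m^2 - 11*m + 6*s^2 + s*(7*m - 71) - 12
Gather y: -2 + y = y - 2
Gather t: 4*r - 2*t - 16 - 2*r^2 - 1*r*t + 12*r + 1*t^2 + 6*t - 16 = -2*r^2 + 16*r + t^2 + t*(4 - r) - 32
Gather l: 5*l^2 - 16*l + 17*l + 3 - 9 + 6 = 5*l^2 + l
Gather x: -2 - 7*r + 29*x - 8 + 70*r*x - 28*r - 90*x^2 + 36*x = -35*r - 90*x^2 + x*(70*r + 65) - 10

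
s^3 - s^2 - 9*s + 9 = (s - 3)*(s - 1)*(s + 3)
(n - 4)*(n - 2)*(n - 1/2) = n^3 - 13*n^2/2 + 11*n - 4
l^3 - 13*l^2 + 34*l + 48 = (l - 8)*(l - 6)*(l + 1)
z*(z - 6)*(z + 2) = z^3 - 4*z^2 - 12*z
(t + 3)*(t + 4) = t^2 + 7*t + 12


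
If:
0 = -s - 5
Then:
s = -5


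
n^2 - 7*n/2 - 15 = (n - 6)*(n + 5/2)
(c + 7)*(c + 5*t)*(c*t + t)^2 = c^4*t^2 + 5*c^3*t^3 + 9*c^3*t^2 + 45*c^2*t^3 + 15*c^2*t^2 + 75*c*t^3 + 7*c*t^2 + 35*t^3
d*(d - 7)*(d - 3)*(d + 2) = d^4 - 8*d^3 + d^2 + 42*d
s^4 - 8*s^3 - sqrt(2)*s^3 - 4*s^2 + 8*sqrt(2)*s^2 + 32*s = s*(s - 8)*(s - 2*sqrt(2))*(s + sqrt(2))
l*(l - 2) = l^2 - 2*l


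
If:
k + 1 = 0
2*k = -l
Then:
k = -1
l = 2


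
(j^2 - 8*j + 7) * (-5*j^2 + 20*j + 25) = -5*j^4 + 60*j^3 - 170*j^2 - 60*j + 175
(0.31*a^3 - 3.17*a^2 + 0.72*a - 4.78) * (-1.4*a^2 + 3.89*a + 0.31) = -0.434*a^5 + 5.6439*a^4 - 13.2432*a^3 + 8.5101*a^2 - 18.371*a - 1.4818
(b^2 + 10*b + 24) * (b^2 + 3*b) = b^4 + 13*b^3 + 54*b^2 + 72*b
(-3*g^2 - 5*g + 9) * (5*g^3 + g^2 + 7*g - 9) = -15*g^5 - 28*g^4 + 19*g^3 + g^2 + 108*g - 81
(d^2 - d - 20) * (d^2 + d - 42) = d^4 - 63*d^2 + 22*d + 840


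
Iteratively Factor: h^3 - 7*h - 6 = (h + 2)*(h^2 - 2*h - 3) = (h + 1)*(h + 2)*(h - 3)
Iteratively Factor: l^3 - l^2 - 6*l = (l + 2)*(l^2 - 3*l) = l*(l + 2)*(l - 3)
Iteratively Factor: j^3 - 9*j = (j + 3)*(j^2 - 3*j) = j*(j + 3)*(j - 3)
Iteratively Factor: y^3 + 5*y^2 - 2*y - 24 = (y + 3)*(y^2 + 2*y - 8) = (y - 2)*(y + 3)*(y + 4)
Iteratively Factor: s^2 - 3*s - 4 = (s + 1)*(s - 4)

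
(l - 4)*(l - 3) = l^2 - 7*l + 12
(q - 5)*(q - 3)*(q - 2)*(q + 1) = q^4 - 9*q^3 + 21*q^2 + q - 30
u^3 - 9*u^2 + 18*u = u*(u - 6)*(u - 3)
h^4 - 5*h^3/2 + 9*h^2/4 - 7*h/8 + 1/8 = (h - 1)*(h - 1/2)^3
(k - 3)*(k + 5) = k^2 + 2*k - 15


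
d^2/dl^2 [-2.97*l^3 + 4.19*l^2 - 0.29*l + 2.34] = 8.38 - 17.82*l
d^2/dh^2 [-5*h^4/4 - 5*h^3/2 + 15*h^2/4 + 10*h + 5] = -15*h^2 - 15*h + 15/2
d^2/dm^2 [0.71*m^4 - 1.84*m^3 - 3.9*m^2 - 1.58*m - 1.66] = 8.52*m^2 - 11.04*m - 7.8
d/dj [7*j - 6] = 7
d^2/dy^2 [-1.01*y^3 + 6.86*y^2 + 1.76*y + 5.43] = 13.72 - 6.06*y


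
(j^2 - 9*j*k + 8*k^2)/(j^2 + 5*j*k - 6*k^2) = (j - 8*k)/(j + 6*k)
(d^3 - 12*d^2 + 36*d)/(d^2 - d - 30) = d*(d - 6)/(d + 5)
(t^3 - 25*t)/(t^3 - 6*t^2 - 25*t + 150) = t/(t - 6)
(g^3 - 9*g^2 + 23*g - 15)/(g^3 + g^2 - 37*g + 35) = (g - 3)/(g + 7)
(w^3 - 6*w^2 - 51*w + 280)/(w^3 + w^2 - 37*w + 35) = (w - 8)/(w - 1)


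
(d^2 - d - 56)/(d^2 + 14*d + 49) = (d - 8)/(d + 7)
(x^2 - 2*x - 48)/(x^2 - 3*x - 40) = (x + 6)/(x + 5)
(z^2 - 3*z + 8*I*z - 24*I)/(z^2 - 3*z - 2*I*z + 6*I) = (z + 8*I)/(z - 2*I)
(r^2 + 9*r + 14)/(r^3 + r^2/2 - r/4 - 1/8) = 8*(r^2 + 9*r + 14)/(8*r^3 + 4*r^2 - 2*r - 1)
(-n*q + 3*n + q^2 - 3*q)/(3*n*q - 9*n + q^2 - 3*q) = (-n + q)/(3*n + q)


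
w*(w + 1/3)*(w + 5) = w^3 + 16*w^2/3 + 5*w/3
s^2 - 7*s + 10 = (s - 5)*(s - 2)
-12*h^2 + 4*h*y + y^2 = (-2*h + y)*(6*h + y)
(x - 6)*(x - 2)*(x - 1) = x^3 - 9*x^2 + 20*x - 12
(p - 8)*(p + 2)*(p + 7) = p^3 + p^2 - 58*p - 112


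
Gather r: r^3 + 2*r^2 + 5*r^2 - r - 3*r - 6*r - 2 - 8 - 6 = r^3 + 7*r^2 - 10*r - 16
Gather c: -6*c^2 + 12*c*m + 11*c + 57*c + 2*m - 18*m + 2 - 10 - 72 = -6*c^2 + c*(12*m + 68) - 16*m - 80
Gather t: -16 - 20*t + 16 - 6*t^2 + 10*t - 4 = -6*t^2 - 10*t - 4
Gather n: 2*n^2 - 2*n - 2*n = 2*n^2 - 4*n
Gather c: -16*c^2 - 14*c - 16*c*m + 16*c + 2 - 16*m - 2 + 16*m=-16*c^2 + c*(2 - 16*m)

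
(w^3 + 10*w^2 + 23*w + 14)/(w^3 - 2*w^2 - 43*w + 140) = (w^2 + 3*w + 2)/(w^2 - 9*w + 20)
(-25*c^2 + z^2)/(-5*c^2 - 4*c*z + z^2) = (5*c + z)/(c + z)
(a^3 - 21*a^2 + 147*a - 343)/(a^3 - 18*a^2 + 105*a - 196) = (a - 7)/(a - 4)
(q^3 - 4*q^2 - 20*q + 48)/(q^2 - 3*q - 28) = (q^2 - 8*q + 12)/(q - 7)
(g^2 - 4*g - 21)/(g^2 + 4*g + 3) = (g - 7)/(g + 1)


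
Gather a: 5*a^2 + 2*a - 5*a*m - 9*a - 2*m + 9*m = 5*a^2 + a*(-5*m - 7) + 7*m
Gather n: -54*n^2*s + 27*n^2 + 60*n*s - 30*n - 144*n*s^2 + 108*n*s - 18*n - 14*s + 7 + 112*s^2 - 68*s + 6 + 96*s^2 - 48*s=n^2*(27 - 54*s) + n*(-144*s^2 + 168*s - 48) + 208*s^2 - 130*s + 13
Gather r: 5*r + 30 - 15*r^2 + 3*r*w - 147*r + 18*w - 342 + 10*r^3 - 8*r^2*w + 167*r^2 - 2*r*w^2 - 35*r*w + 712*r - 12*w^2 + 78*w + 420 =10*r^3 + r^2*(152 - 8*w) + r*(-2*w^2 - 32*w + 570) - 12*w^2 + 96*w + 108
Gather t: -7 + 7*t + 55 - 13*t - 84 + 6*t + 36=0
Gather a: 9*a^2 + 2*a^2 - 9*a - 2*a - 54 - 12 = 11*a^2 - 11*a - 66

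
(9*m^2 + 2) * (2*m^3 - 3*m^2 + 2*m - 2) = 18*m^5 - 27*m^4 + 22*m^3 - 24*m^2 + 4*m - 4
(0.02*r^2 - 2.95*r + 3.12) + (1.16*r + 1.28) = 0.02*r^2 - 1.79*r + 4.4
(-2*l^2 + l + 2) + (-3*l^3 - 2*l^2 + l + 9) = -3*l^3 - 4*l^2 + 2*l + 11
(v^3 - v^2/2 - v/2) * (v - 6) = v^4 - 13*v^3/2 + 5*v^2/2 + 3*v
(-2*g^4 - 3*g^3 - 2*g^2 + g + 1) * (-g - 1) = 2*g^5 + 5*g^4 + 5*g^3 + g^2 - 2*g - 1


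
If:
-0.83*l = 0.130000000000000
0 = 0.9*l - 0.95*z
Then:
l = -0.16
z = -0.15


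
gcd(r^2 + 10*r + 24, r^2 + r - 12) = r + 4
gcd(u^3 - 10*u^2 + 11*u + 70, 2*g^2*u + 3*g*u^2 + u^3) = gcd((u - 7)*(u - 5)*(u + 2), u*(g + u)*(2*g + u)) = 1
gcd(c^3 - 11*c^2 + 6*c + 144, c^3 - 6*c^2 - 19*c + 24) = c^2 - 5*c - 24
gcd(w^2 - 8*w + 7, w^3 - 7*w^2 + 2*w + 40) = 1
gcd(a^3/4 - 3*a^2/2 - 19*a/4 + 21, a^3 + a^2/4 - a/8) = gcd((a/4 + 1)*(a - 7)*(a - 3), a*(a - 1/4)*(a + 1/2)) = 1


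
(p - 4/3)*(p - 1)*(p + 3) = p^3 + 2*p^2/3 - 17*p/3 + 4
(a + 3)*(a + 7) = a^2 + 10*a + 21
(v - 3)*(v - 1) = v^2 - 4*v + 3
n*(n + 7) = n^2 + 7*n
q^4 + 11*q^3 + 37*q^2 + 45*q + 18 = (q + 1)^2*(q + 3)*(q + 6)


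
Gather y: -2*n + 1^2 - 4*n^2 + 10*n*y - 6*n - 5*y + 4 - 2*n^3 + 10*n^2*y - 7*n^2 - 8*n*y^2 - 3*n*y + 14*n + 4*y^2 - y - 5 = -2*n^3 - 11*n^2 + 6*n + y^2*(4 - 8*n) + y*(10*n^2 + 7*n - 6)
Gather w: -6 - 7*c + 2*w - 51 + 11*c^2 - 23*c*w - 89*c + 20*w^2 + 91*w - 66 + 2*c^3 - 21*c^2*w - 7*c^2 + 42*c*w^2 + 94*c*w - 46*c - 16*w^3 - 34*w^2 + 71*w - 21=2*c^3 + 4*c^2 - 142*c - 16*w^3 + w^2*(42*c - 14) + w*(-21*c^2 + 71*c + 164) - 144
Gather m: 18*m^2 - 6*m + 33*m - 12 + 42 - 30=18*m^2 + 27*m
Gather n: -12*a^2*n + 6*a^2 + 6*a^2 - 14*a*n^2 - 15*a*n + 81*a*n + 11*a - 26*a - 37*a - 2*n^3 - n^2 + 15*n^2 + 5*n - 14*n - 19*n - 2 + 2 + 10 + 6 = 12*a^2 - 52*a - 2*n^3 + n^2*(14 - 14*a) + n*(-12*a^2 + 66*a - 28) + 16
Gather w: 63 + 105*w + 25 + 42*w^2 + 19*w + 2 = 42*w^2 + 124*w + 90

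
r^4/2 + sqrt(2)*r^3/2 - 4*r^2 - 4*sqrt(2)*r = r*(r/2 + sqrt(2))*(r - 2*sqrt(2))*(r + sqrt(2))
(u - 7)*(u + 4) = u^2 - 3*u - 28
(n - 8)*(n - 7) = n^2 - 15*n + 56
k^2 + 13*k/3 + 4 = (k + 4/3)*(k + 3)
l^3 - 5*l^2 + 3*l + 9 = (l - 3)^2*(l + 1)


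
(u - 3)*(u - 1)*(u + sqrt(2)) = u^3 - 4*u^2 + sqrt(2)*u^2 - 4*sqrt(2)*u + 3*u + 3*sqrt(2)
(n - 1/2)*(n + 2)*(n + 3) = n^3 + 9*n^2/2 + 7*n/2 - 3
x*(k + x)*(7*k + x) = 7*k^2*x + 8*k*x^2 + x^3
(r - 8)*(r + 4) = r^2 - 4*r - 32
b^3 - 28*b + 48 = (b - 4)*(b - 2)*(b + 6)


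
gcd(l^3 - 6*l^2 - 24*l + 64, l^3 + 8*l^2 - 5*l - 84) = l + 4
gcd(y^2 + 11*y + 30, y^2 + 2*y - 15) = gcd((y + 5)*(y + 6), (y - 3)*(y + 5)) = y + 5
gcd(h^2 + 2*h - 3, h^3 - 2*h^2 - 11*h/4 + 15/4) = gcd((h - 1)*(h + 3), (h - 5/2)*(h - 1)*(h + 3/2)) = h - 1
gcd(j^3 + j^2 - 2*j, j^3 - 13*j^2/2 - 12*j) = j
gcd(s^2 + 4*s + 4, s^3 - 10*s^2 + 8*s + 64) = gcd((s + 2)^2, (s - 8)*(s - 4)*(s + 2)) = s + 2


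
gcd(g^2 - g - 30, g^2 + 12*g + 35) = g + 5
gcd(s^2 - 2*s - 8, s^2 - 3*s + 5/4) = 1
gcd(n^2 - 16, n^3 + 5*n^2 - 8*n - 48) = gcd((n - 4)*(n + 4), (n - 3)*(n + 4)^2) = n + 4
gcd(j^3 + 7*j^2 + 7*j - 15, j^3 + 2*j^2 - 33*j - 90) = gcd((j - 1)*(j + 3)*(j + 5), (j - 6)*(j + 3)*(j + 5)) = j^2 + 8*j + 15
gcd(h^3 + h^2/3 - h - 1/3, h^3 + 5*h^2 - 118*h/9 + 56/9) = 1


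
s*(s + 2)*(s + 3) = s^3 + 5*s^2 + 6*s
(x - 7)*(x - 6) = x^2 - 13*x + 42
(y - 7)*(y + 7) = y^2 - 49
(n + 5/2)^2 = n^2 + 5*n + 25/4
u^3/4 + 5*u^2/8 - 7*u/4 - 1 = (u/4 + 1)*(u - 2)*(u + 1/2)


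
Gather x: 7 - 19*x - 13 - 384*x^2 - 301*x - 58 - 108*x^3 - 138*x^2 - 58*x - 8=-108*x^3 - 522*x^2 - 378*x - 72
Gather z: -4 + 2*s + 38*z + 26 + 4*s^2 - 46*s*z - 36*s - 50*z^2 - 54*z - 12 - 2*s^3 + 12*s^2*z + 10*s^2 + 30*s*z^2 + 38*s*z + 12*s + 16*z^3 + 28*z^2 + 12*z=-2*s^3 + 14*s^2 - 22*s + 16*z^3 + z^2*(30*s - 22) + z*(12*s^2 - 8*s - 4) + 10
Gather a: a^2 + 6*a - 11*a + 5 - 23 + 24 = a^2 - 5*a + 6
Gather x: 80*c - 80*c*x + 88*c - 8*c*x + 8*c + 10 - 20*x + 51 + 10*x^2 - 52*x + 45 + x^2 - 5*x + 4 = 176*c + 11*x^2 + x*(-88*c - 77) + 110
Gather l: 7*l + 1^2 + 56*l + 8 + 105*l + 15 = 168*l + 24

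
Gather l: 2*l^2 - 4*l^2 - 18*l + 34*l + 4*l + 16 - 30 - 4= -2*l^2 + 20*l - 18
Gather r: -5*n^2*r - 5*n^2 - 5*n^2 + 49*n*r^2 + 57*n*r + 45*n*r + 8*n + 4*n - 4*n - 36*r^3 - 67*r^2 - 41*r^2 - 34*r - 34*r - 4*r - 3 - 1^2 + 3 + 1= -10*n^2 + 8*n - 36*r^3 + r^2*(49*n - 108) + r*(-5*n^2 + 102*n - 72)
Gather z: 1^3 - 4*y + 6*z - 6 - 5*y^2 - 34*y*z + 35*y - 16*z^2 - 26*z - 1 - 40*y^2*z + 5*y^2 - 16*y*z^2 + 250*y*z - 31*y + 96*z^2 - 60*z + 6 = z^2*(80 - 16*y) + z*(-40*y^2 + 216*y - 80)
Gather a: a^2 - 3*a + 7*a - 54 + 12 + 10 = a^2 + 4*a - 32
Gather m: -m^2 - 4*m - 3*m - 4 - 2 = -m^2 - 7*m - 6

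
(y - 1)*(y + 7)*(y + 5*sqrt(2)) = y^3 + 6*y^2 + 5*sqrt(2)*y^2 - 7*y + 30*sqrt(2)*y - 35*sqrt(2)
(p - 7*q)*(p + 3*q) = p^2 - 4*p*q - 21*q^2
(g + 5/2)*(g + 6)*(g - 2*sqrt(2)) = g^3 - 2*sqrt(2)*g^2 + 17*g^2/2 - 17*sqrt(2)*g + 15*g - 30*sqrt(2)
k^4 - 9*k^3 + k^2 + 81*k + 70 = (k - 7)*(k - 5)*(k + 1)*(k + 2)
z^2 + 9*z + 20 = (z + 4)*(z + 5)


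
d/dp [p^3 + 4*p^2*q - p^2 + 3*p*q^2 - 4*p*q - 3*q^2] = 3*p^2 + 8*p*q - 2*p + 3*q^2 - 4*q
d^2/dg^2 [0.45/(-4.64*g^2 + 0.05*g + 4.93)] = (-19.37664*g^2 + 0.2088*g + 0.45*(9.28*g - 0.05)*(18.56*g - 0.1) + 20.58768)/(-4.64*g^2 + 0.05*g + 4.93)^3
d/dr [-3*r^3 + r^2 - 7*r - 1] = -9*r^2 + 2*r - 7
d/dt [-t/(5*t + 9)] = -9/(5*t + 9)^2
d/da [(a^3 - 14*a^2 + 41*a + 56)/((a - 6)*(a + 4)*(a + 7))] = (19*a^4 - 158*a^3 - 345*a^2 + 4144*a - 4760)/(a^6 + 10*a^5 - 51*a^4 - 716*a^3 - 236*a^2 + 12768*a + 28224)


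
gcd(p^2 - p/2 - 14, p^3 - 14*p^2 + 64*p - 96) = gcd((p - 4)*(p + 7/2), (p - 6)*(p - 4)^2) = p - 4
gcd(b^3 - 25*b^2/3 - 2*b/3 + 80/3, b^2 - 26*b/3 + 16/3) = b - 8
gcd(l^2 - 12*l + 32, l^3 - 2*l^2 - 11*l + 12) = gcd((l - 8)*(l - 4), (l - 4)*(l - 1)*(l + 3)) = l - 4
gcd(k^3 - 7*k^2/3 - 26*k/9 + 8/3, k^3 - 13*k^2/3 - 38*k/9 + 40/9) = k^2 + 2*k/3 - 8/9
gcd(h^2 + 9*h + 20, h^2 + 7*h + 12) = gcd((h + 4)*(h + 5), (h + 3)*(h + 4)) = h + 4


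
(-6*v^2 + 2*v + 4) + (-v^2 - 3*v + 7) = -7*v^2 - v + 11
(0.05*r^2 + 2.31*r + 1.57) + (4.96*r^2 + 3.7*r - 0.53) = 5.01*r^2 + 6.01*r + 1.04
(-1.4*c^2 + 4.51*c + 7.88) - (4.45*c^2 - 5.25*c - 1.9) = -5.85*c^2 + 9.76*c + 9.78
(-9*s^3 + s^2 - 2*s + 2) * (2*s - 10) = -18*s^4 + 92*s^3 - 14*s^2 + 24*s - 20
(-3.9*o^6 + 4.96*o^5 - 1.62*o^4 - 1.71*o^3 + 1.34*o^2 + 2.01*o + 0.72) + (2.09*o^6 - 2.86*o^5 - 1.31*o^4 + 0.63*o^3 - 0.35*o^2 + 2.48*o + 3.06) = -1.81*o^6 + 2.1*o^5 - 2.93*o^4 - 1.08*o^3 + 0.99*o^2 + 4.49*o + 3.78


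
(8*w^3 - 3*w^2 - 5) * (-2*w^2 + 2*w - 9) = -16*w^5 + 22*w^4 - 78*w^3 + 37*w^2 - 10*w + 45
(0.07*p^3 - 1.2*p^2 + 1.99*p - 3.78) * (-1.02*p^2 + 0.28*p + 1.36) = -0.0714*p^5 + 1.2436*p^4 - 2.2706*p^3 + 2.7808*p^2 + 1.648*p - 5.1408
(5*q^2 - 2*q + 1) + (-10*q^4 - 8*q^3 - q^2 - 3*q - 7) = -10*q^4 - 8*q^3 + 4*q^2 - 5*q - 6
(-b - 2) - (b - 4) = 2 - 2*b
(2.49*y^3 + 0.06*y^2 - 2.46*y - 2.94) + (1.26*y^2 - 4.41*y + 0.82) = 2.49*y^3 + 1.32*y^2 - 6.87*y - 2.12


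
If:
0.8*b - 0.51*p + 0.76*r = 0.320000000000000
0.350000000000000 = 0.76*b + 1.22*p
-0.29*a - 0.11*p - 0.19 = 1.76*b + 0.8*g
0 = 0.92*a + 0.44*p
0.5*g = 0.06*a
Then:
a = -0.17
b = -0.09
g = -0.02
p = 0.35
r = 0.75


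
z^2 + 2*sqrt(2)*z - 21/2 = (z - 3*sqrt(2)/2)*(z + 7*sqrt(2)/2)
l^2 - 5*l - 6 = (l - 6)*(l + 1)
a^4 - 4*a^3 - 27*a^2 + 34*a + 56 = (a - 7)*(a - 2)*(a + 1)*(a + 4)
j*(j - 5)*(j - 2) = j^3 - 7*j^2 + 10*j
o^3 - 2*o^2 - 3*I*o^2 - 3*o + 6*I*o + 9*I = (o - 3)*(o + 1)*(o - 3*I)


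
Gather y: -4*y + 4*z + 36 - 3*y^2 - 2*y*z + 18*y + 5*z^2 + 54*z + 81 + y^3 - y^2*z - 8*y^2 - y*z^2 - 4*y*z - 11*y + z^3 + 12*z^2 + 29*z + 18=y^3 + y^2*(-z - 11) + y*(-z^2 - 6*z + 3) + z^3 + 17*z^2 + 87*z + 135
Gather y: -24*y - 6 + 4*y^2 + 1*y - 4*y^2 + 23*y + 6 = 0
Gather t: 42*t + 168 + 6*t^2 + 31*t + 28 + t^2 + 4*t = 7*t^2 + 77*t + 196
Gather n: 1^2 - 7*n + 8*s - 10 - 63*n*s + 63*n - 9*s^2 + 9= n*(56 - 63*s) - 9*s^2 + 8*s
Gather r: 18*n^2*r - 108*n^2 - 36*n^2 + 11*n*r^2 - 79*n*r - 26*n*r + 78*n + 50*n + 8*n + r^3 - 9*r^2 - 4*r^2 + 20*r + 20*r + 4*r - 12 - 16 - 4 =-144*n^2 + 136*n + r^3 + r^2*(11*n - 13) + r*(18*n^2 - 105*n + 44) - 32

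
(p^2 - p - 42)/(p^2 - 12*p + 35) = (p + 6)/(p - 5)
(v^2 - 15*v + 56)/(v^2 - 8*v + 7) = (v - 8)/(v - 1)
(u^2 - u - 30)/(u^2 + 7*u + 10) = (u - 6)/(u + 2)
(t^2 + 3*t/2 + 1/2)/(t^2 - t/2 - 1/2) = (t + 1)/(t - 1)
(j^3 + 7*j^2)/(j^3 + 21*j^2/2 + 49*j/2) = 2*j/(2*j + 7)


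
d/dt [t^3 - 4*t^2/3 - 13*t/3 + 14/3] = 3*t^2 - 8*t/3 - 13/3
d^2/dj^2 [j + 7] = 0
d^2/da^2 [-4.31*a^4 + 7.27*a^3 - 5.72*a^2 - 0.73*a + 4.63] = -51.72*a^2 + 43.62*a - 11.44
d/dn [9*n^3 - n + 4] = 27*n^2 - 1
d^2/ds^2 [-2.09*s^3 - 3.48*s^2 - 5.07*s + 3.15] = -12.54*s - 6.96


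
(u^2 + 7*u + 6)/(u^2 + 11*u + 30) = (u + 1)/(u + 5)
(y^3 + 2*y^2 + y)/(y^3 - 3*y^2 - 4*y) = (y + 1)/(y - 4)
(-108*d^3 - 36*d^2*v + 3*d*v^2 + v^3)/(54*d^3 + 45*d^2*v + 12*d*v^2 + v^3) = (-6*d + v)/(3*d + v)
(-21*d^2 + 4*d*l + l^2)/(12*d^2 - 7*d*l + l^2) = (-7*d - l)/(4*d - l)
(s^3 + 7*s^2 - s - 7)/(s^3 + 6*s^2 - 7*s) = (s + 1)/s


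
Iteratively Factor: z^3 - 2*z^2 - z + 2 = (z - 2)*(z^2 - 1) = (z - 2)*(z + 1)*(z - 1)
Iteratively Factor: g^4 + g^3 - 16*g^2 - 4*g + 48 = (g + 4)*(g^3 - 3*g^2 - 4*g + 12) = (g - 3)*(g + 4)*(g^2 - 4) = (g - 3)*(g + 2)*(g + 4)*(g - 2)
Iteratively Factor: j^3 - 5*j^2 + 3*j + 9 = (j - 3)*(j^2 - 2*j - 3) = (j - 3)^2*(j + 1)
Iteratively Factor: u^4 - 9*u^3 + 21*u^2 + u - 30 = (u + 1)*(u^3 - 10*u^2 + 31*u - 30) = (u - 5)*(u + 1)*(u^2 - 5*u + 6) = (u - 5)*(u - 3)*(u + 1)*(u - 2)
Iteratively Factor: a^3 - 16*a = (a + 4)*(a^2 - 4*a) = a*(a + 4)*(a - 4)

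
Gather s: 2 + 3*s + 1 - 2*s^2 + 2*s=-2*s^2 + 5*s + 3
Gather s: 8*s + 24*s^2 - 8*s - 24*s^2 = 0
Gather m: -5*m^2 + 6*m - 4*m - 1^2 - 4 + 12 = -5*m^2 + 2*m + 7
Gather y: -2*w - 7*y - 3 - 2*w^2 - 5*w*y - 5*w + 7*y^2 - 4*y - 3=-2*w^2 - 7*w + 7*y^2 + y*(-5*w - 11) - 6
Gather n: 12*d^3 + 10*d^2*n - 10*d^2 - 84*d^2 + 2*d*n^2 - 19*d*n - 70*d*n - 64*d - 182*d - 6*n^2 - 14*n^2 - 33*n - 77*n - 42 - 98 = 12*d^3 - 94*d^2 - 246*d + n^2*(2*d - 20) + n*(10*d^2 - 89*d - 110) - 140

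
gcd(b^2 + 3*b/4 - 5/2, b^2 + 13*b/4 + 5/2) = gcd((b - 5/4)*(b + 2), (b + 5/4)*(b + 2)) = b + 2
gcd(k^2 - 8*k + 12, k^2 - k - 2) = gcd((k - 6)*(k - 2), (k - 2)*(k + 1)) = k - 2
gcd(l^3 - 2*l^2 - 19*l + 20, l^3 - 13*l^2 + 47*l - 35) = l^2 - 6*l + 5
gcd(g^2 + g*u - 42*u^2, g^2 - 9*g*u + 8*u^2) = 1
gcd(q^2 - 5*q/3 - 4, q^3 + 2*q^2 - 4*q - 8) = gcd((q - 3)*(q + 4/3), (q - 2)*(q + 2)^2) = 1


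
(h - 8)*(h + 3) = h^2 - 5*h - 24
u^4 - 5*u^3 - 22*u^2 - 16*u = u*(u - 8)*(u + 1)*(u + 2)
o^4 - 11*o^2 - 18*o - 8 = (o - 4)*(o + 1)^2*(o + 2)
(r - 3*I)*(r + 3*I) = r^2 + 9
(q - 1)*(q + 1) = q^2 - 1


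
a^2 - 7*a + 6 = (a - 6)*(a - 1)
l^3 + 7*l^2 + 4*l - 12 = (l - 1)*(l + 2)*(l + 6)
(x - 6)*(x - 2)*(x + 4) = x^3 - 4*x^2 - 20*x + 48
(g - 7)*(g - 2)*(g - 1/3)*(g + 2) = g^4 - 22*g^3/3 - 5*g^2/3 + 88*g/3 - 28/3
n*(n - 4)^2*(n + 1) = n^4 - 7*n^3 + 8*n^2 + 16*n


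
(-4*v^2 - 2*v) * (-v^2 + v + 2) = 4*v^4 - 2*v^3 - 10*v^2 - 4*v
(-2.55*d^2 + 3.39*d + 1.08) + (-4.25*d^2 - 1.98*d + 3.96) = -6.8*d^2 + 1.41*d + 5.04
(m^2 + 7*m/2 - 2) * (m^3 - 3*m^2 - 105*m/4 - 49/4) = m^5 + m^4/2 - 155*m^3/4 - 785*m^2/8 + 77*m/8 + 49/2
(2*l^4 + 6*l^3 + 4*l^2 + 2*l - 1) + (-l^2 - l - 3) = 2*l^4 + 6*l^3 + 3*l^2 + l - 4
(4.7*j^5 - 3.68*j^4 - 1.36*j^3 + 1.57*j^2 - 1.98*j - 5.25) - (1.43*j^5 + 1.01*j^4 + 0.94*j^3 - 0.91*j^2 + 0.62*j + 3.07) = 3.27*j^5 - 4.69*j^4 - 2.3*j^3 + 2.48*j^2 - 2.6*j - 8.32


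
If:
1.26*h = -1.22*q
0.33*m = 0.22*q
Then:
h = -0.968253968253968*q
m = 0.666666666666667*q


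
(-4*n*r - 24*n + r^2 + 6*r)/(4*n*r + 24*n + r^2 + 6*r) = (-4*n + r)/(4*n + r)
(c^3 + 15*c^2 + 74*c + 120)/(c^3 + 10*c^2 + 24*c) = (c + 5)/c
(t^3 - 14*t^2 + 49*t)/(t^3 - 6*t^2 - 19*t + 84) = t*(t - 7)/(t^2 + t - 12)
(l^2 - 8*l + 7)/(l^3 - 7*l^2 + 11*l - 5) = (l - 7)/(l^2 - 6*l + 5)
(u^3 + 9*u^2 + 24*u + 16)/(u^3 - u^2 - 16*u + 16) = (u^2 + 5*u + 4)/(u^2 - 5*u + 4)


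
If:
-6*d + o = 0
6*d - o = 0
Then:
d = o/6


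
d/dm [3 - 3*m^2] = -6*m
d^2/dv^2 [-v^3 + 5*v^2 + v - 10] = 10 - 6*v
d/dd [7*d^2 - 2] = 14*d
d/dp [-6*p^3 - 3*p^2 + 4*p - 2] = -18*p^2 - 6*p + 4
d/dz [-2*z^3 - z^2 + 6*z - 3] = -6*z^2 - 2*z + 6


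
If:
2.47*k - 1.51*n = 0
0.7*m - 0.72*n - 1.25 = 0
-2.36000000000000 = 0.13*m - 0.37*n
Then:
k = 6.71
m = 13.07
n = 10.97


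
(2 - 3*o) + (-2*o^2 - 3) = -2*o^2 - 3*o - 1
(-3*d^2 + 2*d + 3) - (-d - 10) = -3*d^2 + 3*d + 13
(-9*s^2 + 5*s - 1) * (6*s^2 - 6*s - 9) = -54*s^4 + 84*s^3 + 45*s^2 - 39*s + 9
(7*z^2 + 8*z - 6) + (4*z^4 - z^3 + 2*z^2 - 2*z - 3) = 4*z^4 - z^3 + 9*z^2 + 6*z - 9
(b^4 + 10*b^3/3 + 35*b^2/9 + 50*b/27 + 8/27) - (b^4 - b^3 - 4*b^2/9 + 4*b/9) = 13*b^3/3 + 13*b^2/3 + 38*b/27 + 8/27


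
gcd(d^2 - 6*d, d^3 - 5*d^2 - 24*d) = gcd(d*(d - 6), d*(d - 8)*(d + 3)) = d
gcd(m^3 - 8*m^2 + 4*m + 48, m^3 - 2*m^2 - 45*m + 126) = m - 6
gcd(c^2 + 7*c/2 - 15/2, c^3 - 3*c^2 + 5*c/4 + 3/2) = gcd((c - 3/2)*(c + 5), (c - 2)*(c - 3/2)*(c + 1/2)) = c - 3/2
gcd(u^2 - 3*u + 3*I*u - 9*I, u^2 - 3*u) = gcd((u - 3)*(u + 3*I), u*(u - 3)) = u - 3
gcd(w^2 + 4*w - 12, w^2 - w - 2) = w - 2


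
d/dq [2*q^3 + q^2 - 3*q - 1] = 6*q^2 + 2*q - 3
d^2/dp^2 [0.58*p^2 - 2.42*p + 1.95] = 1.16000000000000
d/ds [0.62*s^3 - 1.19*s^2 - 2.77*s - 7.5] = 1.86*s^2 - 2.38*s - 2.77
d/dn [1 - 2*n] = -2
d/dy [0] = 0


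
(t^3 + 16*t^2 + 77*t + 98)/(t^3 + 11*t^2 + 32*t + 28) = (t + 7)/(t + 2)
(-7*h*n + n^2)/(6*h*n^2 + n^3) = (-7*h + n)/(n*(6*h + n))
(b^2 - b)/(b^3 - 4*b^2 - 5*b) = (1 - b)/(-b^2 + 4*b + 5)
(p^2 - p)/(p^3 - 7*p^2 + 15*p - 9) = p/(p^2 - 6*p + 9)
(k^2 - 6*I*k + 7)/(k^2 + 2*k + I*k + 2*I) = (k - 7*I)/(k + 2)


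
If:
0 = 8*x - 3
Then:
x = 3/8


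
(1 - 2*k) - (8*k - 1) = 2 - 10*k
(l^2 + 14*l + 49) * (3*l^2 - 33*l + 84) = 3*l^4 + 9*l^3 - 231*l^2 - 441*l + 4116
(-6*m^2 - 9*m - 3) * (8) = -48*m^2 - 72*m - 24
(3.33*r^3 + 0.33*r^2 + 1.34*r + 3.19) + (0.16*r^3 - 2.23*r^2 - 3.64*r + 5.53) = 3.49*r^3 - 1.9*r^2 - 2.3*r + 8.72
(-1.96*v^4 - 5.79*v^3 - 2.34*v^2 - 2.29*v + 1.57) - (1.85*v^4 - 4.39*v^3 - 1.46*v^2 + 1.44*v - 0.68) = -3.81*v^4 - 1.4*v^3 - 0.88*v^2 - 3.73*v + 2.25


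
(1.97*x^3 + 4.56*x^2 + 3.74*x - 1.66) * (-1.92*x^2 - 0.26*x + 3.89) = -3.7824*x^5 - 9.2674*x^4 - 0.7031*x^3 + 19.9532*x^2 + 14.9802*x - 6.4574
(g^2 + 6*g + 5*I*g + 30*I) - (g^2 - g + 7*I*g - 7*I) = 7*g - 2*I*g + 37*I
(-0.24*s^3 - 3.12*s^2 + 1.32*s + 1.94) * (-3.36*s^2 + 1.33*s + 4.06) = 0.8064*s^5 + 10.164*s^4 - 9.5592*s^3 - 17.43*s^2 + 7.9394*s + 7.8764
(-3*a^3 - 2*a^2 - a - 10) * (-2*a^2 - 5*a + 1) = 6*a^5 + 19*a^4 + 9*a^3 + 23*a^2 + 49*a - 10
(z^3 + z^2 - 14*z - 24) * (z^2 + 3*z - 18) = z^5 + 4*z^4 - 29*z^3 - 84*z^2 + 180*z + 432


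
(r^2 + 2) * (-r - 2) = -r^3 - 2*r^2 - 2*r - 4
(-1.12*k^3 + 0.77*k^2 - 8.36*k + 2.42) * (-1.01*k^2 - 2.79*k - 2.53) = 1.1312*k^5 + 2.3471*k^4 + 9.1289*k^3 + 18.9321*k^2 + 14.399*k - 6.1226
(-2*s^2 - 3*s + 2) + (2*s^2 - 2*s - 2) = -5*s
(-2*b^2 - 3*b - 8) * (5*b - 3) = -10*b^3 - 9*b^2 - 31*b + 24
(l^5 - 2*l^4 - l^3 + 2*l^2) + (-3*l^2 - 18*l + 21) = l^5 - 2*l^4 - l^3 - l^2 - 18*l + 21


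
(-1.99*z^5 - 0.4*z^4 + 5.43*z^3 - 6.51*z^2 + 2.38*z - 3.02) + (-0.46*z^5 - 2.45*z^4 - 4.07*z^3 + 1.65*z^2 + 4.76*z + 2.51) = -2.45*z^5 - 2.85*z^4 + 1.36*z^3 - 4.86*z^2 + 7.14*z - 0.51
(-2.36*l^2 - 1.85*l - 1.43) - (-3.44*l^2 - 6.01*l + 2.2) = 1.08*l^2 + 4.16*l - 3.63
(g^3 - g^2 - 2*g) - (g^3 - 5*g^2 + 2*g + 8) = 4*g^2 - 4*g - 8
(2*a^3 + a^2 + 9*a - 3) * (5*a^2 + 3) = 10*a^5 + 5*a^4 + 51*a^3 - 12*a^2 + 27*a - 9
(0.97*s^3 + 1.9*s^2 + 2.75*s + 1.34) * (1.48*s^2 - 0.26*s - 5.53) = 1.4356*s^5 + 2.5598*s^4 - 1.7881*s^3 - 9.2388*s^2 - 15.5559*s - 7.4102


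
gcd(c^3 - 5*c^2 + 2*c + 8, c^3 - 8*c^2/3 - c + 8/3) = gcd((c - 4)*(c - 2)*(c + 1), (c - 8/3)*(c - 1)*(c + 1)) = c + 1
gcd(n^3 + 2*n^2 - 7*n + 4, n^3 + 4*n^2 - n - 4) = n^2 + 3*n - 4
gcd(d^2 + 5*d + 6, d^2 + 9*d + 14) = d + 2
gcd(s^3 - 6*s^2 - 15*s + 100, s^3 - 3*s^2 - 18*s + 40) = s^2 - s - 20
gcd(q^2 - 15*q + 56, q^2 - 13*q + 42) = q - 7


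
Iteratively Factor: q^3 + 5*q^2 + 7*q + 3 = (q + 1)*(q^2 + 4*q + 3) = (q + 1)^2*(q + 3)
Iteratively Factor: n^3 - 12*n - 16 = (n - 4)*(n^2 + 4*n + 4) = (n - 4)*(n + 2)*(n + 2)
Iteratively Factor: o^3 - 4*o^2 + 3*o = (o - 1)*(o^2 - 3*o) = (o - 3)*(o - 1)*(o)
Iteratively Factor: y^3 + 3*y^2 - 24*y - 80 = (y - 5)*(y^2 + 8*y + 16) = (y - 5)*(y + 4)*(y + 4)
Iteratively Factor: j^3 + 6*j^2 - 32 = (j + 4)*(j^2 + 2*j - 8) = (j - 2)*(j + 4)*(j + 4)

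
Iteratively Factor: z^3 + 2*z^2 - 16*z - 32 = (z + 2)*(z^2 - 16) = (z + 2)*(z + 4)*(z - 4)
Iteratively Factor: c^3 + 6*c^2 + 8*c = (c + 2)*(c^2 + 4*c) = (c + 2)*(c + 4)*(c)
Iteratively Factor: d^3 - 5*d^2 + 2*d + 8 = (d - 4)*(d^2 - d - 2) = (d - 4)*(d + 1)*(d - 2)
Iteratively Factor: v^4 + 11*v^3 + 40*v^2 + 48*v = (v + 3)*(v^3 + 8*v^2 + 16*v) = (v + 3)*(v + 4)*(v^2 + 4*v) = (v + 3)*(v + 4)^2*(v)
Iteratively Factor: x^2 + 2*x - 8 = (x - 2)*(x + 4)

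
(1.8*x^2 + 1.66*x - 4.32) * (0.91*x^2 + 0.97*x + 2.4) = 1.638*x^4 + 3.2566*x^3 + 1.999*x^2 - 0.206400000000001*x - 10.368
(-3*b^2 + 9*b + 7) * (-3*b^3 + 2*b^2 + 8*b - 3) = 9*b^5 - 33*b^4 - 27*b^3 + 95*b^2 + 29*b - 21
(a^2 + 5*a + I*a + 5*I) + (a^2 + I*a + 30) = 2*a^2 + 5*a + 2*I*a + 30 + 5*I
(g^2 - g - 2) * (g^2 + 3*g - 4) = g^4 + 2*g^3 - 9*g^2 - 2*g + 8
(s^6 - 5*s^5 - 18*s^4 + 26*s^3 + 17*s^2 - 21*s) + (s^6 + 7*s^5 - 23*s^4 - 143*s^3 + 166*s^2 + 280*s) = 2*s^6 + 2*s^5 - 41*s^4 - 117*s^3 + 183*s^2 + 259*s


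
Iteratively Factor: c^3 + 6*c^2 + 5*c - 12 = (c + 4)*(c^2 + 2*c - 3) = (c - 1)*(c + 4)*(c + 3)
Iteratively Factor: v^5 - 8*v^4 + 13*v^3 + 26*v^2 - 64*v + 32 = (v - 4)*(v^4 - 4*v^3 - 3*v^2 + 14*v - 8) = (v - 4)*(v - 1)*(v^3 - 3*v^2 - 6*v + 8) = (v - 4)^2*(v - 1)*(v^2 + v - 2) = (v - 4)^2*(v - 1)*(v + 2)*(v - 1)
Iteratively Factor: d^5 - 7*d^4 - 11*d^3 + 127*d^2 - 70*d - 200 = (d - 2)*(d^4 - 5*d^3 - 21*d^2 + 85*d + 100) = (d - 2)*(d + 4)*(d^3 - 9*d^2 + 15*d + 25) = (d - 5)*(d - 2)*(d + 4)*(d^2 - 4*d - 5) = (d - 5)^2*(d - 2)*(d + 4)*(d + 1)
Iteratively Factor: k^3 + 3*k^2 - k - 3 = (k + 1)*(k^2 + 2*k - 3) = (k + 1)*(k + 3)*(k - 1)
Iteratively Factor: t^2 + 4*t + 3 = (t + 1)*(t + 3)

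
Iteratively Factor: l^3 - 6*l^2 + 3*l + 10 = (l + 1)*(l^2 - 7*l + 10) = (l - 5)*(l + 1)*(l - 2)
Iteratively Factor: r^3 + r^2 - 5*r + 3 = (r - 1)*(r^2 + 2*r - 3) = (r - 1)^2*(r + 3)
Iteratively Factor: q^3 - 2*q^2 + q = (q)*(q^2 - 2*q + 1) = q*(q - 1)*(q - 1)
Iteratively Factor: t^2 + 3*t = (t + 3)*(t)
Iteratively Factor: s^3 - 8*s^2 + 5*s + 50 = (s - 5)*(s^2 - 3*s - 10) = (s - 5)*(s + 2)*(s - 5)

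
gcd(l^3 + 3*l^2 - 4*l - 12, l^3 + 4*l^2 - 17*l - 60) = l + 3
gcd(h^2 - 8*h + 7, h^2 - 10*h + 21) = h - 7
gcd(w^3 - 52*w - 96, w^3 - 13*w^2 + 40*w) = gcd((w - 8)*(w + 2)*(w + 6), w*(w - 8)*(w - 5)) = w - 8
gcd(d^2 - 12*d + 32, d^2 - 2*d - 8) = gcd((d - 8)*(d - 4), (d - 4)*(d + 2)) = d - 4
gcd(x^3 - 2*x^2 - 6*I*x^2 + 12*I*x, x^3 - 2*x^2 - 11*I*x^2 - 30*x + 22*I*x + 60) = x^2 + x*(-2 - 6*I) + 12*I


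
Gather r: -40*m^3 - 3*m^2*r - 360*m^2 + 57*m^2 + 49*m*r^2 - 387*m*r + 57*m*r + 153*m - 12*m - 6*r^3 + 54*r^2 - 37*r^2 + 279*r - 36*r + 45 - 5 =-40*m^3 - 303*m^2 + 141*m - 6*r^3 + r^2*(49*m + 17) + r*(-3*m^2 - 330*m + 243) + 40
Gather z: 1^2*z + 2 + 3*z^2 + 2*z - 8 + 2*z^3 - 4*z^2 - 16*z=2*z^3 - z^2 - 13*z - 6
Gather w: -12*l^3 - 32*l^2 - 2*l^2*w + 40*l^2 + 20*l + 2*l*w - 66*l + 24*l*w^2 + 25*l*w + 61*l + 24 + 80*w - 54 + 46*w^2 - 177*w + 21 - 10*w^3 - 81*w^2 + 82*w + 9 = -12*l^3 + 8*l^2 + 15*l - 10*w^3 + w^2*(24*l - 35) + w*(-2*l^2 + 27*l - 15)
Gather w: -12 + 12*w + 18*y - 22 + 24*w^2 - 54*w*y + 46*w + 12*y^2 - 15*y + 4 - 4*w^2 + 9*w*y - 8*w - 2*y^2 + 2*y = 20*w^2 + w*(50 - 45*y) + 10*y^2 + 5*y - 30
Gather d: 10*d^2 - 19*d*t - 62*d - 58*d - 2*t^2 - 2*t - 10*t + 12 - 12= 10*d^2 + d*(-19*t - 120) - 2*t^2 - 12*t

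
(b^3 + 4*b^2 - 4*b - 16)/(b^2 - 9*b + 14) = (b^2 + 6*b + 8)/(b - 7)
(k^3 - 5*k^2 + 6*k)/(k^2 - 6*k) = (k^2 - 5*k + 6)/(k - 6)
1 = 1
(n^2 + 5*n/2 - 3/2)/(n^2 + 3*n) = (n - 1/2)/n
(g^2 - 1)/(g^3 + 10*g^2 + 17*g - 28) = (g + 1)/(g^2 + 11*g + 28)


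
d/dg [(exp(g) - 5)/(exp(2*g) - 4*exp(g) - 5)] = -exp(g)/(exp(2*g) + 2*exp(g) + 1)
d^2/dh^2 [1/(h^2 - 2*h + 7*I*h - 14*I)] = 2*(-h^2 + 2*h - 7*I*h + (2*h - 2 + 7*I)^2 + 14*I)/(h^2 - 2*h + 7*I*h - 14*I)^3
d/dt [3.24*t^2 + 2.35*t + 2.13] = 6.48*t + 2.35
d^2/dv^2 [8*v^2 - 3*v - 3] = 16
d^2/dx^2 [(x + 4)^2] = 2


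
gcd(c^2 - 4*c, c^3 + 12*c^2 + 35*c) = c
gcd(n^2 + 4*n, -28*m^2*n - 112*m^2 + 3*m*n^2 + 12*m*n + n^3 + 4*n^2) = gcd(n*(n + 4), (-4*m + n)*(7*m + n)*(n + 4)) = n + 4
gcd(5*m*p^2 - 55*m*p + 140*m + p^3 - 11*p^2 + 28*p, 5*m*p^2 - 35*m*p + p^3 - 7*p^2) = 5*m*p - 35*m + p^2 - 7*p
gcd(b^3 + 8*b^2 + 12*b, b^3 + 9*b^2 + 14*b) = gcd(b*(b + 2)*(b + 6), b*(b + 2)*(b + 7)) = b^2 + 2*b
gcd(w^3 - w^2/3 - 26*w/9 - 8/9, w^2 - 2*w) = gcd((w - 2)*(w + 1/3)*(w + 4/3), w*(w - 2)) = w - 2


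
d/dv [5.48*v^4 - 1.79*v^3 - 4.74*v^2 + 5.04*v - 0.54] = 21.92*v^3 - 5.37*v^2 - 9.48*v + 5.04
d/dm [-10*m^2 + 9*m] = 9 - 20*m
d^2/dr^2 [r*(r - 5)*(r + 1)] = 6*r - 8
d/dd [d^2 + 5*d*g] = 2*d + 5*g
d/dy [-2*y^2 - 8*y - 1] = -4*y - 8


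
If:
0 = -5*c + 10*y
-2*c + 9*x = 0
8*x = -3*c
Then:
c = 0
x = 0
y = 0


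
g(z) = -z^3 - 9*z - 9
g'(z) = -3*z^2 - 9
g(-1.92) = 15.36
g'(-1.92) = -20.06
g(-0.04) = -8.64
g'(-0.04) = -9.00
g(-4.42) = 117.13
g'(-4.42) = -67.61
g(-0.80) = -1.29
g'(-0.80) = -10.92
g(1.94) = -33.76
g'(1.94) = -20.29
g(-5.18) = 176.61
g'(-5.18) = -89.50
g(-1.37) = 5.90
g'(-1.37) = -14.63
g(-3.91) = 85.97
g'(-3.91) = -54.86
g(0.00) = -9.00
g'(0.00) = -9.00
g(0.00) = -9.00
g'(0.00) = -9.00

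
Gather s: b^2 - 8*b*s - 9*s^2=b^2 - 8*b*s - 9*s^2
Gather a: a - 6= a - 6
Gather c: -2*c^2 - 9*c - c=-2*c^2 - 10*c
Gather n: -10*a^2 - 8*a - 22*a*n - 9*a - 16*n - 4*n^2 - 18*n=-10*a^2 - 17*a - 4*n^2 + n*(-22*a - 34)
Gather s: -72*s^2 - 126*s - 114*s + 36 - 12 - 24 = -72*s^2 - 240*s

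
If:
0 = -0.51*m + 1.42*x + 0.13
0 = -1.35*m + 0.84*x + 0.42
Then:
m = 0.33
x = 0.03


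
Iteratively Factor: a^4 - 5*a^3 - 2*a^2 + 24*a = (a - 3)*(a^3 - 2*a^2 - 8*a) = a*(a - 3)*(a^2 - 2*a - 8) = a*(a - 4)*(a - 3)*(a + 2)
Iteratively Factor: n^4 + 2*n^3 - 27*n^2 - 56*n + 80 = (n - 5)*(n^3 + 7*n^2 + 8*n - 16) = (n - 5)*(n + 4)*(n^2 + 3*n - 4) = (n - 5)*(n + 4)^2*(n - 1)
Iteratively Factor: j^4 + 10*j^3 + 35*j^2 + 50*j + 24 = (j + 3)*(j^3 + 7*j^2 + 14*j + 8) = (j + 2)*(j + 3)*(j^2 + 5*j + 4) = (j + 2)*(j + 3)*(j + 4)*(j + 1)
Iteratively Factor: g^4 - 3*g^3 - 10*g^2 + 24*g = (g + 3)*(g^3 - 6*g^2 + 8*g) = g*(g + 3)*(g^2 - 6*g + 8) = g*(g - 2)*(g + 3)*(g - 4)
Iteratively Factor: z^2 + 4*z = (z)*(z + 4)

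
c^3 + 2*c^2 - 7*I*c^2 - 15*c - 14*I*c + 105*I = (c - 3)*(c + 5)*(c - 7*I)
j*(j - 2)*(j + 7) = j^3 + 5*j^2 - 14*j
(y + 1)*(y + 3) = y^2 + 4*y + 3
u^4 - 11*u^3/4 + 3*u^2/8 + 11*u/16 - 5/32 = (u - 5/2)*(u - 1/2)*(u - 1/4)*(u + 1/2)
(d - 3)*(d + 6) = d^2 + 3*d - 18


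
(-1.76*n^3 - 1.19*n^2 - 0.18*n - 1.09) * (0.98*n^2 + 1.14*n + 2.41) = -1.7248*n^5 - 3.1726*n^4 - 5.7746*n^3 - 4.1413*n^2 - 1.6764*n - 2.6269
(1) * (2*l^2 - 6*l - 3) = 2*l^2 - 6*l - 3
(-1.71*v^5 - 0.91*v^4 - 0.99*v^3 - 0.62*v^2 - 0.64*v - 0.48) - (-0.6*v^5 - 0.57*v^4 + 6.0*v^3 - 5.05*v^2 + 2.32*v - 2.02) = -1.11*v^5 - 0.34*v^4 - 6.99*v^3 + 4.43*v^2 - 2.96*v + 1.54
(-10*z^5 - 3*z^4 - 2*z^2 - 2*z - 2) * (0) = 0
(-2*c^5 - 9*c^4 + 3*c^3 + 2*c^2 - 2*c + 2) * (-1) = 2*c^5 + 9*c^4 - 3*c^3 - 2*c^2 + 2*c - 2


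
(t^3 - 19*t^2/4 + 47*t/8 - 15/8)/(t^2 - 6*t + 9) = (8*t^2 - 14*t + 5)/(8*(t - 3))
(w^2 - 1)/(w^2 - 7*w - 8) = (w - 1)/(w - 8)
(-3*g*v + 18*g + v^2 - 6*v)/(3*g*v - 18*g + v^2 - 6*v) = (-3*g + v)/(3*g + v)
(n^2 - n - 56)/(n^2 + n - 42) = (n - 8)/(n - 6)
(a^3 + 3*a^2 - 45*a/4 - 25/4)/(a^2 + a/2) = a + 5/2 - 25/(2*a)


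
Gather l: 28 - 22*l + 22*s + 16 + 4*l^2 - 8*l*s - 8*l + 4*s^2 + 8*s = 4*l^2 + l*(-8*s - 30) + 4*s^2 + 30*s + 44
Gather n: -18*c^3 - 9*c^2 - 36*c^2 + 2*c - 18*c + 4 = -18*c^3 - 45*c^2 - 16*c + 4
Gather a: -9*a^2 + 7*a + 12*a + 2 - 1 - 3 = -9*a^2 + 19*a - 2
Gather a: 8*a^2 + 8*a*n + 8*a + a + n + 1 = 8*a^2 + a*(8*n + 9) + n + 1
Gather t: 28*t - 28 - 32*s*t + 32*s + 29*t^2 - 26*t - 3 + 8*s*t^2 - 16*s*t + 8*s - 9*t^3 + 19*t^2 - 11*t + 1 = 40*s - 9*t^3 + t^2*(8*s + 48) + t*(-48*s - 9) - 30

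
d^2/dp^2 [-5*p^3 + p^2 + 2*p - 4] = 2 - 30*p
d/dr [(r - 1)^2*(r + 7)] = (r - 1)*(3*r + 13)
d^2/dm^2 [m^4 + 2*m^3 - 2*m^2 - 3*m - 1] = 12*m^2 + 12*m - 4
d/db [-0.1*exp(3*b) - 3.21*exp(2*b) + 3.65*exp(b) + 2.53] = (-0.3*exp(2*b) - 6.42*exp(b) + 3.65)*exp(b)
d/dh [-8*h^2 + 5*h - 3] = 5 - 16*h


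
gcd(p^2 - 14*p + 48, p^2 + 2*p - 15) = 1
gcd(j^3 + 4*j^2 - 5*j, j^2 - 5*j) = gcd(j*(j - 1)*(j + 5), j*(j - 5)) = j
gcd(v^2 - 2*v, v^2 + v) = v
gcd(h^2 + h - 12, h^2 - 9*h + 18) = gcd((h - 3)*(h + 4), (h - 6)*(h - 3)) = h - 3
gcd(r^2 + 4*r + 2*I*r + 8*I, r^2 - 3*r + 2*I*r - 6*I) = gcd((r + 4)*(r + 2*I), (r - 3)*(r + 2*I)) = r + 2*I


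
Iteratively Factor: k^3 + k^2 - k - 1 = (k - 1)*(k^2 + 2*k + 1) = (k - 1)*(k + 1)*(k + 1)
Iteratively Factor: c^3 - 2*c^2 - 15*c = (c)*(c^2 - 2*c - 15) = c*(c + 3)*(c - 5)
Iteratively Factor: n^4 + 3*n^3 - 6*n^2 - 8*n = (n - 2)*(n^3 + 5*n^2 + 4*n) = (n - 2)*(n + 4)*(n^2 + n) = (n - 2)*(n + 1)*(n + 4)*(n)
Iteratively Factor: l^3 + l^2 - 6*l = (l - 2)*(l^2 + 3*l) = l*(l - 2)*(l + 3)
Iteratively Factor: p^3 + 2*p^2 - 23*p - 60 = (p + 3)*(p^2 - p - 20) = (p - 5)*(p + 3)*(p + 4)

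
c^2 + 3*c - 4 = (c - 1)*(c + 4)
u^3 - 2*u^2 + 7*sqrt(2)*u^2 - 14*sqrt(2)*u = u*(u - 2)*(u + 7*sqrt(2))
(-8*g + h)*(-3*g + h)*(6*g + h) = 144*g^3 - 42*g^2*h - 5*g*h^2 + h^3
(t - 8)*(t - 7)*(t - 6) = t^3 - 21*t^2 + 146*t - 336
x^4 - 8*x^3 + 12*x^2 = x^2*(x - 6)*(x - 2)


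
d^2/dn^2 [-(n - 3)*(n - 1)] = -2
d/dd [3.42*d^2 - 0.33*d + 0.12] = 6.84*d - 0.33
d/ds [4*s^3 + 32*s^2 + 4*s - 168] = 12*s^2 + 64*s + 4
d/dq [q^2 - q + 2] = 2*q - 1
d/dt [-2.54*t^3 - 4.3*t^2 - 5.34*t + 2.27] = -7.62*t^2 - 8.6*t - 5.34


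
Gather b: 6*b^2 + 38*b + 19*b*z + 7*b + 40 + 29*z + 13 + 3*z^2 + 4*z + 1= 6*b^2 + b*(19*z + 45) + 3*z^2 + 33*z + 54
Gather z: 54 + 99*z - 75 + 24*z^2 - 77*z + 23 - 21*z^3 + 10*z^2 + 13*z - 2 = -21*z^3 + 34*z^2 + 35*z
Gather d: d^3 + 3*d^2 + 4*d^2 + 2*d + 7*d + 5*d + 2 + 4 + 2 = d^3 + 7*d^2 + 14*d + 8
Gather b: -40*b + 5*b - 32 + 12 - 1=-35*b - 21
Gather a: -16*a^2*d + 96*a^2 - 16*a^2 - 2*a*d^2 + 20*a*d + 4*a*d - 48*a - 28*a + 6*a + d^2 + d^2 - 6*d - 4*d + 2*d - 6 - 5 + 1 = a^2*(80 - 16*d) + a*(-2*d^2 + 24*d - 70) + 2*d^2 - 8*d - 10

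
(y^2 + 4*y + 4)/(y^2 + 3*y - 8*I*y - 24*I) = (y^2 + 4*y + 4)/(y^2 + y*(3 - 8*I) - 24*I)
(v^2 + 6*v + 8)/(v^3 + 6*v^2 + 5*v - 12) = (v + 2)/(v^2 + 2*v - 3)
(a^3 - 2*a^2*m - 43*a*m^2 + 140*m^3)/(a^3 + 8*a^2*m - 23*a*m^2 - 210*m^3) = (a - 4*m)/(a + 6*m)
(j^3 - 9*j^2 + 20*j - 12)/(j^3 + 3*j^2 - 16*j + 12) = (j - 6)/(j + 6)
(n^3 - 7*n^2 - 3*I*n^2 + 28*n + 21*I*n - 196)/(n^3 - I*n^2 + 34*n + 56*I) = (n - 7)/(n + 2*I)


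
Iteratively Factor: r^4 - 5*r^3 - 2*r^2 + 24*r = (r + 2)*(r^3 - 7*r^2 + 12*r) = (r - 4)*(r + 2)*(r^2 - 3*r) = r*(r - 4)*(r + 2)*(r - 3)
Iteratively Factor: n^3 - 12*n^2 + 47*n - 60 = (n - 5)*(n^2 - 7*n + 12) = (n - 5)*(n - 4)*(n - 3)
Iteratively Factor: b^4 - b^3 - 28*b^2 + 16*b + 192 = (b - 4)*(b^3 + 3*b^2 - 16*b - 48) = (b - 4)*(b + 4)*(b^2 - b - 12) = (b - 4)*(b + 3)*(b + 4)*(b - 4)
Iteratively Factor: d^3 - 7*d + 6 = (d - 2)*(d^2 + 2*d - 3) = (d - 2)*(d + 3)*(d - 1)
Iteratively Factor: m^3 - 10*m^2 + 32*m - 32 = (m - 4)*(m^2 - 6*m + 8) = (m - 4)^2*(m - 2)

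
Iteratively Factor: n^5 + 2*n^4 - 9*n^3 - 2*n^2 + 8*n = (n + 1)*(n^4 + n^3 - 10*n^2 + 8*n) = (n - 2)*(n + 1)*(n^3 + 3*n^2 - 4*n) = n*(n - 2)*(n + 1)*(n^2 + 3*n - 4) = n*(n - 2)*(n + 1)*(n + 4)*(n - 1)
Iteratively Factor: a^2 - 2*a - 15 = (a + 3)*(a - 5)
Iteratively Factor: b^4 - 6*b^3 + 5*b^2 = (b)*(b^3 - 6*b^2 + 5*b) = b^2*(b^2 - 6*b + 5) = b^2*(b - 1)*(b - 5)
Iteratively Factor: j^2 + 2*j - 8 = (j - 2)*(j + 4)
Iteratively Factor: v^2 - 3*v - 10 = (v - 5)*(v + 2)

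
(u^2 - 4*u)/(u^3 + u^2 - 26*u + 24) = u/(u^2 + 5*u - 6)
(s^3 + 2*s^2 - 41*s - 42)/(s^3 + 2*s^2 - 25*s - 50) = (s^3 + 2*s^2 - 41*s - 42)/(s^3 + 2*s^2 - 25*s - 50)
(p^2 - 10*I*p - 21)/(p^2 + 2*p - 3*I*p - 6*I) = (p - 7*I)/(p + 2)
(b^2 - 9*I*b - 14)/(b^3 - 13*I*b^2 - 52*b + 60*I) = (b - 7*I)/(b^2 - 11*I*b - 30)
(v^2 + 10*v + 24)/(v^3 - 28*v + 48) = (v + 4)/(v^2 - 6*v + 8)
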